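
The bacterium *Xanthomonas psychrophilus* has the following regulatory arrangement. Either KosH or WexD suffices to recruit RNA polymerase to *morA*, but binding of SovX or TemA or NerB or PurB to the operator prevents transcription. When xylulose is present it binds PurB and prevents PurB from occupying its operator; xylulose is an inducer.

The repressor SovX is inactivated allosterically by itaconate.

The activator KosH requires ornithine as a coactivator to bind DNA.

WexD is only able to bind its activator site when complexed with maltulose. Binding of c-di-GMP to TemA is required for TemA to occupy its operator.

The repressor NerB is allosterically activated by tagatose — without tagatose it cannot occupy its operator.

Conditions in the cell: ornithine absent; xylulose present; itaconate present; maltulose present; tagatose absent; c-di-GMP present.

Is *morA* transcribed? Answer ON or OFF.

Itaconate is present, so SovX is inactive.
Ornithine is absent, so KosH is inactive.
c-di-GMP is present, so TemA is active.
Tagatose is absent, so NerB is inactive.
Xylulose is present, so PurB is inactive.
Maltulose is present, so WexD is active.
With repressor TemA bound, *morA* is not transcribed.

OFF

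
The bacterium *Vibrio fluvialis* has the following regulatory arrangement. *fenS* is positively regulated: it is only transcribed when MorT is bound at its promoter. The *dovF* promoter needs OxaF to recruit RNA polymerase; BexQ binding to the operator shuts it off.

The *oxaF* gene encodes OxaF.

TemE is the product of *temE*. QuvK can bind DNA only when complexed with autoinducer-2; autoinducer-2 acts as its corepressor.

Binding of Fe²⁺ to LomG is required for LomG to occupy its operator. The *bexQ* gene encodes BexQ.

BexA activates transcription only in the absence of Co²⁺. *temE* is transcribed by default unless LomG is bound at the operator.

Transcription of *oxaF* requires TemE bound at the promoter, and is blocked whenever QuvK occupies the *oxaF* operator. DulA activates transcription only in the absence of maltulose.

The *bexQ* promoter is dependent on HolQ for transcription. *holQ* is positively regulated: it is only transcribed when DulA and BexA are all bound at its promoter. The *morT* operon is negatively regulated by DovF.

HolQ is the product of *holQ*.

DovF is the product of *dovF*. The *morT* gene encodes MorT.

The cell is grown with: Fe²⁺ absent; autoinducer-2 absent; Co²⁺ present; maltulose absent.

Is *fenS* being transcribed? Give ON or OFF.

OFF

Fe²⁺ is absent, so LomG is inactive.
With no repressor bound, *temE* is transcribed.
So TemE is produced and active.
Autoinducer-2 is absent, so QuvK is inactive.
No repressor is bound and TemE is active, so *oxaF* is transcribed.
So OxaF is produced and active.
Maltulose is absent, so DulA is active.
Co²⁺ is present, so BexA is inactive.
Required activator BexA is absent, so *holQ* is not transcribed.
So HolQ is not produced.
Required activator HolQ is absent, so *bexQ* is not transcribed.
So BexQ is not produced.
No repressor is bound and OxaF is active, so *dovF* is transcribed.
So DovF is produced and active.
With repressor DovF bound, *morT* is not transcribed.
So MorT is not produced.
Required activator MorT is absent, so *fenS* is not transcribed.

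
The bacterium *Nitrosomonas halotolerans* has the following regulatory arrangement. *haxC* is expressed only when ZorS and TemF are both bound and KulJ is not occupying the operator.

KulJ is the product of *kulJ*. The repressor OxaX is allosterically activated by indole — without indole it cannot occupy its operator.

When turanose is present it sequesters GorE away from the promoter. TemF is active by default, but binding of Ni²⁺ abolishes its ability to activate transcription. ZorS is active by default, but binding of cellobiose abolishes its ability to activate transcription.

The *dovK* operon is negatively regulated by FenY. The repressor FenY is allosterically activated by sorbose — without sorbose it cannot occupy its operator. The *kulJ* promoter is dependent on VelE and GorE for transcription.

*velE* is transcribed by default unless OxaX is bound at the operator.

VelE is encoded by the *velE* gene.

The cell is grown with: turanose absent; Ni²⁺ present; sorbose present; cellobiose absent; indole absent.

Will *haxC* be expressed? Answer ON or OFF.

OFF

Cellobiose is absent, so ZorS is active.
Ni²⁺ is present, so TemF is inactive.
Indole is absent, so OxaX is inactive.
With no repressor bound, *velE* is transcribed.
So VelE is produced and active.
Turanose is absent, so GorE is active.
No repressor is bound and VelE and GorE are active, so *kulJ* is transcribed.
So KulJ is produced and active.
With repressor KulJ bound, *haxC* is not transcribed.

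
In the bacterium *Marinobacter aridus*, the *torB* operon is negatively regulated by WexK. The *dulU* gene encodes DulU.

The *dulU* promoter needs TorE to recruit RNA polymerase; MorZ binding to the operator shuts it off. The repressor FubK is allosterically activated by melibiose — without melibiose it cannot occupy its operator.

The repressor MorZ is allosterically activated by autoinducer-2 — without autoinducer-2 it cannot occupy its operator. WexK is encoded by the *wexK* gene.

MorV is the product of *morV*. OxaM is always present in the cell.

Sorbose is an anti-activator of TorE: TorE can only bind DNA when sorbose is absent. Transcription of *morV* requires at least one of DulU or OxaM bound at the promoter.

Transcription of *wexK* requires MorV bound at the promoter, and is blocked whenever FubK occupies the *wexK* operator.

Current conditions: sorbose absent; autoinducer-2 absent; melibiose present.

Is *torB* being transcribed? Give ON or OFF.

Autoinducer-2 is absent, so MorZ is inactive.
Sorbose is absent, so TorE is active.
No repressor is bound and TorE is active, so *dulU* is transcribed.
So DulU is produced and active.
OxaM is produced constitutively and is active.
Activator DulU is present, so *morV* is transcribed.
So MorV is produced and active.
Melibiose is present, so FubK is active.
With repressor FubK bound, *wexK* is not transcribed.
So WexK is not produced.
With no repressor bound, *torB* is transcribed.

ON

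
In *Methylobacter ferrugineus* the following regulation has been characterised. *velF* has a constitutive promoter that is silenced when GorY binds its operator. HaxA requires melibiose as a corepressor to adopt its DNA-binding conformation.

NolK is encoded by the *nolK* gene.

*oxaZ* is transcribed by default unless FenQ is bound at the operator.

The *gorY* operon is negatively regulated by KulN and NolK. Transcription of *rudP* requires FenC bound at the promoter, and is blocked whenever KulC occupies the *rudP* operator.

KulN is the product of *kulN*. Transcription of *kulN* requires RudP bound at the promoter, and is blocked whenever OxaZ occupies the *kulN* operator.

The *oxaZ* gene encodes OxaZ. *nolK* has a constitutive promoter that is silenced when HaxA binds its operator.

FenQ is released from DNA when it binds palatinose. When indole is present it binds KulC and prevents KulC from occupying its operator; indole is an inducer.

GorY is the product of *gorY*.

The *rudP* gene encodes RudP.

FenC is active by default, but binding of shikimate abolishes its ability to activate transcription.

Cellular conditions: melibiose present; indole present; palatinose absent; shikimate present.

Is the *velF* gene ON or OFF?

Indole is present, so KulC is inactive.
Shikimate is present, so FenC is inactive.
Required activator FenC is absent, so *rudP* is not transcribed.
So RudP is not produced.
Palatinose is absent, so FenQ is active.
With repressor FenQ bound, *oxaZ* is not transcribed.
So OxaZ is not produced.
Required activator RudP is absent, so *kulN* is not transcribed.
So KulN is not produced.
Melibiose is present, so HaxA is active.
With repressor HaxA bound, *nolK* is not transcribed.
So NolK is not produced.
With no repressor bound, *gorY* is transcribed.
So GorY is produced and active.
With repressor GorY bound, *velF* is not transcribed.

OFF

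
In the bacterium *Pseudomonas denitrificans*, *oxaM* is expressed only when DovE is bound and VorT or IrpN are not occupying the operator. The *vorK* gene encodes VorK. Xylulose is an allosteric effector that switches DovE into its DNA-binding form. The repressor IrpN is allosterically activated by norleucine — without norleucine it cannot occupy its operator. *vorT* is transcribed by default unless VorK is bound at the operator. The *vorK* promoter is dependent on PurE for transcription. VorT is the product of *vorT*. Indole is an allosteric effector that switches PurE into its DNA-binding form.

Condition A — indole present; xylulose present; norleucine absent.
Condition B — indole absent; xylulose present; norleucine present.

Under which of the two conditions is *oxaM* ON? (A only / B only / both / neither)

A only

Condition A:
Indole is present, so PurE is active.
No repressor is bound and PurE is active, so *vorK* is transcribed.
So VorK is produced and active.
With repressor VorK bound, *vorT* is not transcribed.
So VorT is not produced.
Xylulose is present, so DovE is active.
Norleucine is absent, so IrpN is inactive.
No repressor is bound and DovE is active, so *oxaM* is transcribed.
→ *oxaM* is ON in A.
Condition B:
Indole is absent, so PurE is inactive.
Required activator PurE is absent, so *vorK* is not transcribed.
So VorK is not produced.
With no repressor bound, *vorT* is transcribed.
So VorT is produced and active.
Xylulose is present, so DovE is active.
Norleucine is present, so IrpN is active.
With repressor VorT bound, *oxaM* is not transcribed.
→ *oxaM* is OFF in B.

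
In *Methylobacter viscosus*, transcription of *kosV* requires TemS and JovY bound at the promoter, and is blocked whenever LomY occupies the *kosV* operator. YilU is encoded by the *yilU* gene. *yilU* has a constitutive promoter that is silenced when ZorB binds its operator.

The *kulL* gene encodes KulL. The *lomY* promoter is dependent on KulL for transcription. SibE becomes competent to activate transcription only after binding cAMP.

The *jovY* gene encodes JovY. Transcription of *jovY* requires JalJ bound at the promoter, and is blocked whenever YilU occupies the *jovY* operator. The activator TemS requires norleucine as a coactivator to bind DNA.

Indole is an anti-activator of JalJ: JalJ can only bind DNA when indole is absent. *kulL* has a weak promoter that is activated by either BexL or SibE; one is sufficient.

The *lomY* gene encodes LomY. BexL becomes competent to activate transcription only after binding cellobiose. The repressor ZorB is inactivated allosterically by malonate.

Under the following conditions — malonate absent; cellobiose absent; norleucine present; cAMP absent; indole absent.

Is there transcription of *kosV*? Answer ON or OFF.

Cellobiose is absent, so BexL is inactive.
cAMP is absent, so SibE is inactive.
No activator is available at the *kulL* promoter, so *kulL* is not transcribed.
So KulL is not produced.
Required activator KulL is absent, so *lomY* is not transcribed.
So LomY is not produced.
Norleucine is present, so TemS is active.
Malonate is absent, so ZorB is active.
With repressor ZorB bound, *yilU* is not transcribed.
So YilU is not produced.
Indole is absent, so JalJ is active.
No repressor is bound and JalJ is active, so *jovY* is transcribed.
So JovY is produced and active.
No repressor is bound and TemS and JovY are active, so *kosV* is transcribed.

ON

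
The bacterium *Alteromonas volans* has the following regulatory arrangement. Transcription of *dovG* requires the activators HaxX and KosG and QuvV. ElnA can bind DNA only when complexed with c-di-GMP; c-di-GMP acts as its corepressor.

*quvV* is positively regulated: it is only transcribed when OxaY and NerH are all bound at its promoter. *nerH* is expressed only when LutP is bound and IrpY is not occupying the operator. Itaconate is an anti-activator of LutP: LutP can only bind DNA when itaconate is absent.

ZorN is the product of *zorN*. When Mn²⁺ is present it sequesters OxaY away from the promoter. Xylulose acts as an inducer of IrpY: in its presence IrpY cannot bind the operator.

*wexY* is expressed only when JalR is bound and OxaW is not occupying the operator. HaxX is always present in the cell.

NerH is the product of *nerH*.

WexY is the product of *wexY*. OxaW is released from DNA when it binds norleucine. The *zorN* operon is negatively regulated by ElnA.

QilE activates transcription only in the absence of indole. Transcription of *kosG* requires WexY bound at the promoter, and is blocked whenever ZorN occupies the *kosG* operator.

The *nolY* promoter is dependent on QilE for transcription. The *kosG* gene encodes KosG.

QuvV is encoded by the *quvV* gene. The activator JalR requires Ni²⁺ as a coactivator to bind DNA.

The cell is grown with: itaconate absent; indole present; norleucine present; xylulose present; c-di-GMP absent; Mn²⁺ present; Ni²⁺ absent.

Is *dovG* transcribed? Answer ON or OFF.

OFF

HaxX is produced constitutively and is active.
c-di-GMP is absent, so ElnA is inactive.
With no repressor bound, *zorN* is transcribed.
So ZorN is produced and active.
Ni²⁺ is absent, so JalR is inactive.
Norleucine is present, so OxaW is inactive.
Required activator JalR is absent, so *wexY* is not transcribed.
So WexY is not produced.
With repressor ZorN bound, *kosG* is not transcribed.
So KosG is not produced.
Mn²⁺ is present, so OxaY is inactive.
Itaconate is absent, so LutP is active.
Xylulose is present, so IrpY is inactive.
No repressor is bound and LutP is active, so *nerH* is transcribed.
So NerH is produced and active.
Required activator OxaY is absent, so *quvV* is not transcribed.
So QuvV is not produced.
Required activator KosG is absent, so *dovG* is not transcribed.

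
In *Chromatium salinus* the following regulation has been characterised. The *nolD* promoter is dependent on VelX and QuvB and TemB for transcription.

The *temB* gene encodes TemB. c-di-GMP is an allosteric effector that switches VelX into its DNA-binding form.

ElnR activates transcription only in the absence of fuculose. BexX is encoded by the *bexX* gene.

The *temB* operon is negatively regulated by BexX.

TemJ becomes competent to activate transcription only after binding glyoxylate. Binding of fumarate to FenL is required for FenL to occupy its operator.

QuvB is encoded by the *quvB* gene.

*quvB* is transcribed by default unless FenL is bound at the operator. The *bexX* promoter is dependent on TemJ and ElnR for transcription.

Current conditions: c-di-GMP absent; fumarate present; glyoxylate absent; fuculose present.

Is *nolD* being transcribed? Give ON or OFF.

c-di-GMP is absent, so VelX is inactive.
Fumarate is present, so FenL is active.
With repressor FenL bound, *quvB* is not transcribed.
So QuvB is not produced.
Glyoxylate is absent, so TemJ is inactive.
Fuculose is present, so ElnR is inactive.
Required activator TemJ is absent, so *bexX* is not transcribed.
So BexX is not produced.
With no repressor bound, *temB* is transcribed.
So TemB is produced and active.
Required activator VelX is absent, so *nolD* is not transcribed.

OFF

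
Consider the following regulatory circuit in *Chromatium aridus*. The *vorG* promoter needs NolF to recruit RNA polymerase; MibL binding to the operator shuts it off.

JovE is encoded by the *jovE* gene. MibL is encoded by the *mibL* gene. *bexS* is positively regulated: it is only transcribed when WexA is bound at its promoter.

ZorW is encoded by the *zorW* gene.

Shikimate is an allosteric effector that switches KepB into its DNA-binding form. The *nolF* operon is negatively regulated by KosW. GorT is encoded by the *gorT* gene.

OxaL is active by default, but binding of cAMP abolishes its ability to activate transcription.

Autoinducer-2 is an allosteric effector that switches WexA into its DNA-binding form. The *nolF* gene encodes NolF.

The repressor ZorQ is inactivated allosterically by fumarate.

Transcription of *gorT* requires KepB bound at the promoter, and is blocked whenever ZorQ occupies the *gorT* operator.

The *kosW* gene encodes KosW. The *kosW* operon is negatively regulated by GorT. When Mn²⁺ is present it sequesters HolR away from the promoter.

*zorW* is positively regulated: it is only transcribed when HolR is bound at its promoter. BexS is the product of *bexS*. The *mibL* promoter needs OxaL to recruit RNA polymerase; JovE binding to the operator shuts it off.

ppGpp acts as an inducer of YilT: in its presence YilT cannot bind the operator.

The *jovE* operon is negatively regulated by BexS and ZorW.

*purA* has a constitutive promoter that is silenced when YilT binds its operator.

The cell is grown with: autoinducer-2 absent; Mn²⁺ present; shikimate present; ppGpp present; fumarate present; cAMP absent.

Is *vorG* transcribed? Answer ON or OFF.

ON

cAMP is absent, so OxaL is active.
Autoinducer-2 is absent, so WexA is inactive.
Required activator WexA is absent, so *bexS* is not transcribed.
So BexS is not produced.
Mn²⁺ is present, so HolR is inactive.
Required activator HolR is absent, so *zorW* is not transcribed.
So ZorW is not produced.
With no repressor bound, *jovE* is transcribed.
So JovE is produced and active.
With repressor JovE bound, *mibL* is not transcribed.
So MibL is not produced.
Fumarate is present, so ZorQ is inactive.
Shikimate is present, so KepB is active.
No repressor is bound and KepB is active, so *gorT* is transcribed.
So GorT is produced and active.
With repressor GorT bound, *kosW* is not transcribed.
So KosW is not produced.
With no repressor bound, *nolF* is transcribed.
So NolF is produced and active.
No repressor is bound and NolF is active, so *vorG* is transcribed.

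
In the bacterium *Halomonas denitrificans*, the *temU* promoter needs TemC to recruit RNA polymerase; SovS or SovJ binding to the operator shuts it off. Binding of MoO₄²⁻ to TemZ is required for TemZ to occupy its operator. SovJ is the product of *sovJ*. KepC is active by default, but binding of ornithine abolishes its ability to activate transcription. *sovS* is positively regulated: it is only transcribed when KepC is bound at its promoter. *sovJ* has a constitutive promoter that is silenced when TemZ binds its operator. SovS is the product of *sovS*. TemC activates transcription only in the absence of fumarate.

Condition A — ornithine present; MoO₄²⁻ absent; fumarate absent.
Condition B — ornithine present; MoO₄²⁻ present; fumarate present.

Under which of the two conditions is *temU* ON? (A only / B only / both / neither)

neither

Condition A:
Ornithine is present, so KepC is inactive.
Required activator KepC is absent, so *sovS* is not transcribed.
So SovS is not produced.
MoO₄²⁻ is absent, so TemZ is inactive.
With no repressor bound, *sovJ* is transcribed.
So SovJ is produced and active.
Fumarate is absent, so TemC is active.
With repressor SovJ bound, *temU* is not transcribed.
→ *temU* is OFF in A.
Condition B:
Ornithine is present, so KepC is inactive.
Required activator KepC is absent, so *sovS* is not transcribed.
So SovS is not produced.
MoO₄²⁻ is present, so TemZ is active.
With repressor TemZ bound, *sovJ* is not transcribed.
So SovJ is not produced.
Fumarate is present, so TemC is inactive.
Required activator TemC is absent, so *temU* is not transcribed.
→ *temU* is OFF in B.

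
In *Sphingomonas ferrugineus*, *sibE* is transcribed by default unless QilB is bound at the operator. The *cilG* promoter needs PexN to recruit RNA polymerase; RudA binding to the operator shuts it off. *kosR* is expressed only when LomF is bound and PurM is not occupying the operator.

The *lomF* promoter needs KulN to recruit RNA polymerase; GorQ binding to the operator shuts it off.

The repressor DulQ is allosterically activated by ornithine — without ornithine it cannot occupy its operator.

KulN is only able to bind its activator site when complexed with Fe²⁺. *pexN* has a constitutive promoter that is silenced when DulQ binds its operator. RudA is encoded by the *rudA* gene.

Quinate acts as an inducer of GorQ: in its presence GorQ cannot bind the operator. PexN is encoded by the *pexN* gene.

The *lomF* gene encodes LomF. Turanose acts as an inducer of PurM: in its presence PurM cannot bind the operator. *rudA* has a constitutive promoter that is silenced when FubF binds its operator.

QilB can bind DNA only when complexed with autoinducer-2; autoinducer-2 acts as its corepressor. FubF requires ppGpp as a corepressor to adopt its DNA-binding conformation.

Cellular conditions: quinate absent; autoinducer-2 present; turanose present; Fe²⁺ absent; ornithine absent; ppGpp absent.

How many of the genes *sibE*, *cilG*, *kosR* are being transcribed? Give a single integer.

0

Autoinducer-2 is present, so QilB is active.
With repressor QilB bound, *sibE* is not transcribed.
→ *sibE* is OFF.
ppGpp is absent, so FubF is inactive.
With no repressor bound, *rudA* is transcribed.
So RudA is produced and active.
Ornithine is absent, so DulQ is inactive.
With no repressor bound, *pexN* is transcribed.
So PexN is produced and active.
With repressor RudA bound, *cilG* is not transcribed.
→ *cilG* is OFF.
Quinate is absent, so GorQ is active.
Fe²⁺ is absent, so KulN is inactive.
With repressor GorQ bound, *lomF* is not transcribed.
So LomF is not produced.
Turanose is present, so PurM is inactive.
Required activator LomF is absent, so *kosR* is not transcribed.
→ *kosR* is OFF.
0 of the 3 genes are transcribed.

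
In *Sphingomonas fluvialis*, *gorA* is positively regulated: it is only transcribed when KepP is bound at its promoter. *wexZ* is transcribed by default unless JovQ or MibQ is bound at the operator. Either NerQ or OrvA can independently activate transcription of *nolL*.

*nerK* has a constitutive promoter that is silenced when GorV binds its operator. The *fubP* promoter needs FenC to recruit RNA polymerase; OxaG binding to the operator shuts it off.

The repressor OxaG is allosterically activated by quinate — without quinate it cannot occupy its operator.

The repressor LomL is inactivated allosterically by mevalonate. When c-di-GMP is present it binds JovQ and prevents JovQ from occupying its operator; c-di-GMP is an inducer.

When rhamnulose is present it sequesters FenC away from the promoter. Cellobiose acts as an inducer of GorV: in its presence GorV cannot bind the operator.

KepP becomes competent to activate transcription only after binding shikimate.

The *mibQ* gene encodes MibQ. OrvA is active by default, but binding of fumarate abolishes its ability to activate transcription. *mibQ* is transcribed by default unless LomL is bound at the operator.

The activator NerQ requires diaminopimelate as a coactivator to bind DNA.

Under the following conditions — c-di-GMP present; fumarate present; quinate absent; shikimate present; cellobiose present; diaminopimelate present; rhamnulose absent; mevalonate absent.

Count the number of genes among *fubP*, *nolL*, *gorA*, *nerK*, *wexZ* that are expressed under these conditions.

Quinate is absent, so OxaG is inactive.
Rhamnulose is absent, so FenC is active.
No repressor is bound and FenC is active, so *fubP* is transcribed.
→ *fubP* is ON.
Diaminopimelate is present, so NerQ is active.
Fumarate is present, so OrvA is inactive.
Activator NerQ is present, so *nolL* is transcribed.
→ *nolL* is ON.
Shikimate is present, so KepP is active.
No repressor is bound and KepP is active, so *gorA* is transcribed.
→ *gorA* is ON.
Cellobiose is present, so GorV is inactive.
With no repressor bound, *nerK* is transcribed.
→ *nerK* is ON.
c-di-GMP is present, so JovQ is inactive.
Mevalonate is absent, so LomL is active.
With repressor LomL bound, *mibQ* is not transcribed.
So MibQ is not produced.
With no repressor bound, *wexZ* is transcribed.
→ *wexZ* is ON.
5 of the 5 genes are transcribed.

5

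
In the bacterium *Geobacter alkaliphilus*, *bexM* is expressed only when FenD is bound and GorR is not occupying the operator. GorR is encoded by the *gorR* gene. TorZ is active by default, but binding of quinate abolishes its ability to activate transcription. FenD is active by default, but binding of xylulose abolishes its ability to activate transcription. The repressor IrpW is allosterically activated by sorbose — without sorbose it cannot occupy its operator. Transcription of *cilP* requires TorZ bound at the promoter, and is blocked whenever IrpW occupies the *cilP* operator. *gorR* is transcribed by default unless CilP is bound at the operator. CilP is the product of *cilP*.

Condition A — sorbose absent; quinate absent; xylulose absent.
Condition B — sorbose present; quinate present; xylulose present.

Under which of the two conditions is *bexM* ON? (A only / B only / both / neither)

A only

Condition A:
Sorbose is absent, so IrpW is inactive.
Quinate is absent, so TorZ is active.
No repressor is bound and TorZ is active, so *cilP* is transcribed.
So CilP is produced and active.
With repressor CilP bound, *gorR* is not transcribed.
So GorR is not produced.
Xylulose is absent, so FenD is active.
No repressor is bound and FenD is active, so *bexM* is transcribed.
→ *bexM* is ON in A.
Condition B:
Sorbose is present, so IrpW is active.
Quinate is present, so TorZ is inactive.
With repressor IrpW bound, *cilP* is not transcribed.
So CilP is not produced.
With no repressor bound, *gorR* is transcribed.
So GorR is produced and active.
Xylulose is present, so FenD is inactive.
With repressor GorR bound, *bexM* is not transcribed.
→ *bexM* is OFF in B.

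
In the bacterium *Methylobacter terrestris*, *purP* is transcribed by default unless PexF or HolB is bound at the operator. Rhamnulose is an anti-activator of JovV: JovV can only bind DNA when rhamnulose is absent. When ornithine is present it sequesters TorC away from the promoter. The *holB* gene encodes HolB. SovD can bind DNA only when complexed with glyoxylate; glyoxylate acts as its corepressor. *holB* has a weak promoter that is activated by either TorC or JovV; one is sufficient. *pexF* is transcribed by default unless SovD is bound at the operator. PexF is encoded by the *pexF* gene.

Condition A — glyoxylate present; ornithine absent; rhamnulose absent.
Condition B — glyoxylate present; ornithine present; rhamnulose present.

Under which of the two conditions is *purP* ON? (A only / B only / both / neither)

Condition A:
Glyoxylate is present, so SovD is active.
With repressor SovD bound, *pexF* is not transcribed.
So PexF is not produced.
Ornithine is absent, so TorC is active.
Rhamnulose is absent, so JovV is active.
Activator TorC is present, so *holB* is transcribed.
So HolB is produced and active.
With repressor HolB bound, *purP* is not transcribed.
→ *purP* is OFF in A.
Condition B:
Glyoxylate is present, so SovD is active.
With repressor SovD bound, *pexF* is not transcribed.
So PexF is not produced.
Ornithine is present, so TorC is inactive.
Rhamnulose is present, so JovV is inactive.
No activator is available at the *holB* promoter, so *holB* is not transcribed.
So HolB is not produced.
With no repressor bound, *purP* is transcribed.
→ *purP* is ON in B.

B only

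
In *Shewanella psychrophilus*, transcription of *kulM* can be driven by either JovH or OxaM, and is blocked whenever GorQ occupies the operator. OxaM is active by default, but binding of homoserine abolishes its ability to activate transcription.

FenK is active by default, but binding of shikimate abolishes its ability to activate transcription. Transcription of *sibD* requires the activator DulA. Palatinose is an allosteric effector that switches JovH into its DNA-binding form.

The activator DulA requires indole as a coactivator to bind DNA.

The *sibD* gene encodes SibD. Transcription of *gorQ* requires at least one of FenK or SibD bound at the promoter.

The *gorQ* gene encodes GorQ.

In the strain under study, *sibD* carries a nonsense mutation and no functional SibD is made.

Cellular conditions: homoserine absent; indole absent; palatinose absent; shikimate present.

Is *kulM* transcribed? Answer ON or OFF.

Palatinose is absent, so JovH is inactive.
Homoserine is absent, so OxaM is active.
Shikimate is present, so FenK is inactive.
SibD is non-functional in this strain, so it has no effect.
No activator is available at the *gorQ* promoter, so *gorQ* is not transcribed.
So GorQ is not produced.
Activator OxaM is present, so *kulM* is transcribed.

ON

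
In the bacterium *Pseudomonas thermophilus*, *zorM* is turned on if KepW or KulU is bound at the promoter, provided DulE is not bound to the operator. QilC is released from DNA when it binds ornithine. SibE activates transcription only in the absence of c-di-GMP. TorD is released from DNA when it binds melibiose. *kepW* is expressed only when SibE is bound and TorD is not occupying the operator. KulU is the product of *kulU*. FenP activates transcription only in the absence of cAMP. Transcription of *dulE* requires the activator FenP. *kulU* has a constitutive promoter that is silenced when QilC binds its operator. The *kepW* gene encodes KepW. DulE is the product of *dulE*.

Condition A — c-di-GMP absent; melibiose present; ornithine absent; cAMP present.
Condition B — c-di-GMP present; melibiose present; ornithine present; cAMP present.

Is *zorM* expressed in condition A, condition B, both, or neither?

both

Condition A:
c-di-GMP is absent, so SibE is active.
Melibiose is present, so TorD is inactive.
No repressor is bound and SibE is active, so *kepW* is transcribed.
So KepW is produced and active.
Ornithine is absent, so QilC is active.
With repressor QilC bound, *kulU* is not transcribed.
So KulU is not produced.
cAMP is present, so FenP is inactive.
Required activator FenP is absent, so *dulE* is not transcribed.
So DulE is not produced.
Activator KepW is present, so *zorM* is transcribed.
→ *zorM* is ON in A.
Condition B:
c-di-GMP is present, so SibE is inactive.
Melibiose is present, so TorD is inactive.
Required activator SibE is absent, so *kepW* is not transcribed.
So KepW is not produced.
Ornithine is present, so QilC is inactive.
With no repressor bound, *kulU* is transcribed.
So KulU is produced and active.
cAMP is present, so FenP is inactive.
Required activator FenP is absent, so *dulE* is not transcribed.
So DulE is not produced.
Activator KulU is present, so *zorM* is transcribed.
→ *zorM* is ON in B.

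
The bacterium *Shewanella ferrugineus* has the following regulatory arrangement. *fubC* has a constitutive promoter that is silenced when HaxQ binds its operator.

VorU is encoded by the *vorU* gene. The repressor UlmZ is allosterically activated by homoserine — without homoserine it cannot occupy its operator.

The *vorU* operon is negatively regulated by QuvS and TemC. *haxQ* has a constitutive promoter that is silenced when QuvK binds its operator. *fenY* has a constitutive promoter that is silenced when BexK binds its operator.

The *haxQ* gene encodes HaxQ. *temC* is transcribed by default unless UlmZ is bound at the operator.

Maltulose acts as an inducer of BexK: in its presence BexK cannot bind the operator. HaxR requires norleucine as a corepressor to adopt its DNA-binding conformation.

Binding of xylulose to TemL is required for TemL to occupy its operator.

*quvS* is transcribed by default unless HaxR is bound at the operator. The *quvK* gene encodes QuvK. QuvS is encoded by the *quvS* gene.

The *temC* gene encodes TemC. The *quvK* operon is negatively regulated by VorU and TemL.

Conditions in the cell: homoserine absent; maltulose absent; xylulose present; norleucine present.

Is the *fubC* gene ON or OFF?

Norleucine is present, so HaxR is active.
With repressor HaxR bound, *quvS* is not transcribed.
So QuvS is not produced.
Homoserine is absent, so UlmZ is inactive.
With no repressor bound, *temC* is transcribed.
So TemC is produced and active.
With repressor TemC bound, *vorU* is not transcribed.
So VorU is not produced.
Xylulose is present, so TemL is active.
With repressor TemL bound, *quvK* is not transcribed.
So QuvK is not produced.
With no repressor bound, *haxQ* is transcribed.
So HaxQ is produced and active.
With repressor HaxQ bound, *fubC* is not transcribed.

OFF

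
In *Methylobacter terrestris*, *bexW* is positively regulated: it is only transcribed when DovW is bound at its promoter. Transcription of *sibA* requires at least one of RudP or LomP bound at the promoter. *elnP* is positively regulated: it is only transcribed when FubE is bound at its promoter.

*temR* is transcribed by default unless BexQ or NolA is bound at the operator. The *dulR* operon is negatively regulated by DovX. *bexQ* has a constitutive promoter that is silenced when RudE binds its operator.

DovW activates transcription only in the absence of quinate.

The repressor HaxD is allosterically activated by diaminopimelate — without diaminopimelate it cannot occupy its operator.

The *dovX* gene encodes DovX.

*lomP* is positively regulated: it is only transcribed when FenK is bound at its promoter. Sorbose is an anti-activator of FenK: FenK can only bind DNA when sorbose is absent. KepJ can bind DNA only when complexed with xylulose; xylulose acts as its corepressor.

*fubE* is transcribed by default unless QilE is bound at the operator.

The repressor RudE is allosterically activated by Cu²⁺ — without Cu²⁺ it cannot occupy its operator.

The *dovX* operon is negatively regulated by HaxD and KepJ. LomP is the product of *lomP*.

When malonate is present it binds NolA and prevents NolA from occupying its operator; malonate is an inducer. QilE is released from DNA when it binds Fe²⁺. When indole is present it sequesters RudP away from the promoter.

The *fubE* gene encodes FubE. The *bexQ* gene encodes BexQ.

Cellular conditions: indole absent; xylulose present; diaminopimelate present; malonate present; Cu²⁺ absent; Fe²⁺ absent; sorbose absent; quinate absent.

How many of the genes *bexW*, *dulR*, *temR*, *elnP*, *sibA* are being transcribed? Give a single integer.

Quinate is absent, so DovW is active.
No repressor is bound and DovW is active, so *bexW* is transcribed.
→ *bexW* is ON.
Diaminopimelate is present, so HaxD is active.
Xylulose is present, so KepJ is active.
With repressor HaxD bound, *dovX* is not transcribed.
So DovX is not produced.
With no repressor bound, *dulR* is transcribed.
→ *dulR* is ON.
Cu²⁺ is absent, so RudE is inactive.
With no repressor bound, *bexQ* is transcribed.
So BexQ is produced and active.
Malonate is present, so NolA is inactive.
With repressor BexQ bound, *temR* is not transcribed.
→ *temR* is OFF.
Fe²⁺ is absent, so QilE is active.
With repressor QilE bound, *fubE* is not transcribed.
So FubE is not produced.
Required activator FubE is absent, so *elnP* is not transcribed.
→ *elnP* is OFF.
Indole is absent, so RudP is active.
Sorbose is absent, so FenK is active.
No repressor is bound and FenK is active, so *lomP* is transcribed.
So LomP is produced and active.
Activator RudP is present, so *sibA* is transcribed.
→ *sibA* is ON.
3 of the 5 genes are transcribed.

3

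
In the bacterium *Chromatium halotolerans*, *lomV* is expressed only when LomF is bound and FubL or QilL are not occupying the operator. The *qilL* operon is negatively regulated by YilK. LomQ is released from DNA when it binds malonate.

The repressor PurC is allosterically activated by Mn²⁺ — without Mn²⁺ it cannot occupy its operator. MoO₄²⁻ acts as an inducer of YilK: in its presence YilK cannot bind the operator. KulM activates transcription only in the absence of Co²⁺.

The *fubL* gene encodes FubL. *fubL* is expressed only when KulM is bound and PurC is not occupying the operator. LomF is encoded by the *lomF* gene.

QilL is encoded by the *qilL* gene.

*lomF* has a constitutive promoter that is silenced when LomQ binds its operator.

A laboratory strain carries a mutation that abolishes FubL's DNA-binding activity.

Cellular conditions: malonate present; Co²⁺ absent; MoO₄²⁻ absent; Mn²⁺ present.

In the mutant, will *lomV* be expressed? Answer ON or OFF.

ON

FubL is non-functional in this strain, so it has no effect.
MoO₄²⁻ is absent, so YilK is active.
With repressor YilK bound, *qilL* is not transcribed.
So QilL is not produced.
Malonate is present, so LomQ is inactive.
With no repressor bound, *lomF* is transcribed.
So LomF is produced and active.
No repressor is bound and LomF is active, so *lomV* is transcribed.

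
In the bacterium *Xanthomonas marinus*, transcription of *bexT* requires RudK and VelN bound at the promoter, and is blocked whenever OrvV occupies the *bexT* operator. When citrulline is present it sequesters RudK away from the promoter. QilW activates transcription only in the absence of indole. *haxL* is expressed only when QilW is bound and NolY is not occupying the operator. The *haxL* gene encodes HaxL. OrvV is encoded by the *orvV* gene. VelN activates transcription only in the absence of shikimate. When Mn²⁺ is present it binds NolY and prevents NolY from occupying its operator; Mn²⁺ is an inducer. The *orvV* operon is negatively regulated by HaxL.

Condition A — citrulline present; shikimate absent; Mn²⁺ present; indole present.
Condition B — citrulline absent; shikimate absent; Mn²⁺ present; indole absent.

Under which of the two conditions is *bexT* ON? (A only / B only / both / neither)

Condition A:
Citrulline is present, so RudK is inactive.
Shikimate is absent, so VelN is active.
Mn²⁺ is present, so NolY is inactive.
Indole is present, so QilW is inactive.
Required activator QilW is absent, so *haxL* is not transcribed.
So HaxL is not produced.
With no repressor bound, *orvV* is transcribed.
So OrvV is produced and active.
With repressor OrvV bound, *bexT* is not transcribed.
→ *bexT* is OFF in A.
Condition B:
Citrulline is absent, so RudK is active.
Shikimate is absent, so VelN is active.
Mn²⁺ is present, so NolY is inactive.
Indole is absent, so QilW is active.
No repressor is bound and QilW is active, so *haxL* is transcribed.
So HaxL is produced and active.
With repressor HaxL bound, *orvV* is not transcribed.
So OrvV is not produced.
No repressor is bound and RudK and VelN are active, so *bexT* is transcribed.
→ *bexT* is ON in B.

B only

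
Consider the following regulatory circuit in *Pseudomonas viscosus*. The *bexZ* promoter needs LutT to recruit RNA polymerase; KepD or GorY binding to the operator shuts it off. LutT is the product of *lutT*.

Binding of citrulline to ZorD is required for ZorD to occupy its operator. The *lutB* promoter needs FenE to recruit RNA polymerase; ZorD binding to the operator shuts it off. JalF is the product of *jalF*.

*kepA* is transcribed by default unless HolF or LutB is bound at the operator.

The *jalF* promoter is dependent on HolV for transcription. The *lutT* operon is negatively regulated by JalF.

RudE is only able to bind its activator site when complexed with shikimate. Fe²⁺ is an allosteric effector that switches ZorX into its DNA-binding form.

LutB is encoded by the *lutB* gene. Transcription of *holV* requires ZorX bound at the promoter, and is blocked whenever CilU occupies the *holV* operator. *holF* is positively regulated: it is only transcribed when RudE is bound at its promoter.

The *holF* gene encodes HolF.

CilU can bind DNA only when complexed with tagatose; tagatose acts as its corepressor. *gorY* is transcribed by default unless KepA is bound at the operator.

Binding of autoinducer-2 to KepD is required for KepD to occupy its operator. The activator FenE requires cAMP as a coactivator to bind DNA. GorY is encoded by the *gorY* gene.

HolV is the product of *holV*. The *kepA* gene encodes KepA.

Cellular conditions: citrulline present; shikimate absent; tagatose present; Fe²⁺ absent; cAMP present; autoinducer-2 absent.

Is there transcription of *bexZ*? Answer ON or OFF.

Autoinducer-2 is absent, so KepD is inactive.
Shikimate is absent, so RudE is inactive.
Required activator RudE is absent, so *holF* is not transcribed.
So HolF is not produced.
cAMP is present, so FenE is active.
Citrulline is present, so ZorD is active.
With repressor ZorD bound, *lutB* is not transcribed.
So LutB is not produced.
With no repressor bound, *kepA* is transcribed.
So KepA is produced and active.
With repressor KepA bound, *gorY* is not transcribed.
So GorY is not produced.
Fe²⁺ is absent, so ZorX is inactive.
Tagatose is present, so CilU is active.
With repressor CilU bound, *holV* is not transcribed.
So HolV is not produced.
Required activator HolV is absent, so *jalF* is not transcribed.
So JalF is not produced.
With no repressor bound, *lutT* is transcribed.
So LutT is produced and active.
No repressor is bound and LutT is active, so *bexZ* is transcribed.

ON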